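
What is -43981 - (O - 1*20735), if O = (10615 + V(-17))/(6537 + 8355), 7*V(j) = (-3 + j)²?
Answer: -2423330729/104244 ≈ -23247.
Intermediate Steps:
V(j) = (-3 + j)²/7
O = 74705/104244 (O = (10615 + (-3 - 17)²/7)/(6537 + 8355) = (10615 + (⅐)*(-20)²)/14892 = (10615 + (⅐)*400)*(1/14892) = (10615 + 400/7)*(1/14892) = (74705/7)*(1/14892) = 74705/104244 ≈ 0.71664)
-43981 - (O - 1*20735) = -43981 - (74705/104244 - 1*20735) = -43981 - (74705/104244 - 20735) = -43981 - 1*(-2161424635/104244) = -43981 + 2161424635/104244 = -2423330729/104244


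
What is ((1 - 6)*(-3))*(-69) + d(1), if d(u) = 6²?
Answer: -999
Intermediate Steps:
d(u) = 36
((1 - 6)*(-3))*(-69) + d(1) = ((1 - 6)*(-3))*(-69) + 36 = -5*(-3)*(-69) + 36 = 15*(-69) + 36 = -1035 + 36 = -999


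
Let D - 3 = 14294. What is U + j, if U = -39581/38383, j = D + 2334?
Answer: 638308092/38383 ≈ 16630.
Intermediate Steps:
D = 14297 (D = 3 + 14294 = 14297)
j = 16631 (j = 14297 + 2334 = 16631)
U = -39581/38383 (U = -39581*1/38383 = -39581/38383 ≈ -1.0312)
U + j = -39581/38383 + 16631 = 638308092/38383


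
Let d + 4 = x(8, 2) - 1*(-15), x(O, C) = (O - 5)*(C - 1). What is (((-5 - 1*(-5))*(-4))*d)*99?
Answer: 0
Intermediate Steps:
x(O, C) = (-1 + C)*(-5 + O) (x(O, C) = (-5 + O)*(-1 + C) = (-1 + C)*(-5 + O))
d = 14 (d = -4 + ((5 - 1*8 - 5*2 + 2*8) - 1*(-15)) = -4 + ((5 - 8 - 10 + 16) + 15) = -4 + (3 + 15) = -4 + 18 = 14)
(((-5 - 1*(-5))*(-4))*d)*99 = (((-5 - 1*(-5))*(-4))*14)*99 = (((-5 + 5)*(-4))*14)*99 = ((0*(-4))*14)*99 = (0*14)*99 = 0*99 = 0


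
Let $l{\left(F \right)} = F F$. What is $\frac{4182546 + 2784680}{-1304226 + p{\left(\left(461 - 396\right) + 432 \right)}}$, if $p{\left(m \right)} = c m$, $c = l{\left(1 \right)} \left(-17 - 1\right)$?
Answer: $- \frac{497659}{93798} \approx -5.3056$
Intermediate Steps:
$l{\left(F \right)} = F^{2}$
$c = -18$ ($c = 1^{2} \left(-17 - 1\right) = 1 \left(-18\right) = -18$)
$p{\left(m \right)} = - 18 m$
$\frac{4182546 + 2784680}{-1304226 + p{\left(\left(461 - 396\right) + 432 \right)}} = \frac{4182546 + 2784680}{-1304226 - 18 \left(\left(461 - 396\right) + 432\right)} = \frac{6967226}{-1304226 - 18 \left(65 + 432\right)} = \frac{6967226}{-1304226 - 8946} = \frac{6967226}{-1313172} = 6967226 \left(- \frac{1}{1313172}\right) = - \frac{497659}{93798}$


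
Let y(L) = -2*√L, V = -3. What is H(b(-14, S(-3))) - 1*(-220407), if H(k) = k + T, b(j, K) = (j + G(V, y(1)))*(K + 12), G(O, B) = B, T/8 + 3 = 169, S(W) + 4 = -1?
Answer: 221623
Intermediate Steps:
S(W) = -5 (S(W) = -4 - 1 = -5)
T = 1328 (T = -24 + 8*169 = -24 + 1352 = 1328)
b(j, K) = (-2 + j)*(12 + K) (b(j, K) = (j - 2*√1)*(K + 12) = (j - 2*1)*(12 + K) = (j - 2)*(12 + K) = (-2 + j)*(12 + K))
H(k) = 1328 + k (H(k) = k + 1328 = 1328 + k)
H(b(-14, S(-3))) - 1*(-220407) = (1328 + (-24 - 2*(-5) + 12*(-14) - 5*(-14))) - 1*(-220407) = (1328 + (-24 + 10 - 168 + 70)) + 220407 = (1328 - 112) + 220407 = 1216 + 220407 = 221623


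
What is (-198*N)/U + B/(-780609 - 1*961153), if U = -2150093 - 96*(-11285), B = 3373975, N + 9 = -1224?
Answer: -365850345253/168908636686 ≈ -2.1660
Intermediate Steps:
N = -1233 (N = -9 - 1224 = -1233)
U = -1066733 (U = -2150093 - 1*(-1083360) = -2150093 + 1083360 = -1066733)
(-198*N)/U + B/(-780609 - 1*961153) = -198*(-1233)/(-1066733) + 3373975/(-780609 - 1*961153) = 244134*(-1/1066733) + 3373975/(-780609 - 961153) = -244134/1066733 + 3373975/(-1741762) = -244134/1066733 + 3373975*(-1/1741762) = -244134/1066733 - 306725/158342 = -365850345253/168908636686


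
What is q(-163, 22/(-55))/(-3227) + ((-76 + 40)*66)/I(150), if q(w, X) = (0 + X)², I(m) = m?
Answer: -1277896/80675 ≈ -15.840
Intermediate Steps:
q(w, X) = X²
q(-163, 22/(-55))/(-3227) + ((-76 + 40)*66)/I(150) = (22/(-55))²/(-3227) + ((-76 + 40)*66)/150 = (22*(-1/55))²*(-1/3227) - 36*66*(1/150) = (-⅖)²*(-1/3227) - 2376*1/150 = (4/25)*(-1/3227) - 396/25 = -4/80675 - 396/25 = -1277896/80675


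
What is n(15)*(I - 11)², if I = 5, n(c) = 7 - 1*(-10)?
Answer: 612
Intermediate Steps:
n(c) = 17 (n(c) = 7 + 10 = 17)
n(15)*(I - 11)² = 17*(5 - 11)² = 17*(-6)² = 17*36 = 612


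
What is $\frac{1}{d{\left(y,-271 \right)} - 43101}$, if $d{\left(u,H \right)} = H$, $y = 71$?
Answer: $- \frac{1}{43372} \approx -2.3056 \cdot 10^{-5}$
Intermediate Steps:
$\frac{1}{d{\left(y,-271 \right)} - 43101} = \frac{1}{-271 - 43101} = \frac{1}{-43372} = - \frac{1}{43372}$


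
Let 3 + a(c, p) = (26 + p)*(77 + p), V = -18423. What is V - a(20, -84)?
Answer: -18826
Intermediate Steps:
a(c, p) = -3 + (26 + p)*(77 + p)
V - a(20, -84) = -18423 - (1999 + (-84)² + 103*(-84)) = -18423 - (1999 + 7056 - 8652) = -18423 - 1*403 = -18423 - 403 = -18826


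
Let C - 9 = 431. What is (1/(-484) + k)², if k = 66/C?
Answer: 32041/1464100 ≈ 0.021884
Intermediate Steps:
C = 440 (C = 9 + 431 = 440)
k = 3/20 (k = 66/440 = 66*(1/440) = 3/20 ≈ 0.15000)
(1/(-484) + k)² = (1/(-484) + 3/20)² = (-1/484 + 3/20)² = (179/1210)² = 32041/1464100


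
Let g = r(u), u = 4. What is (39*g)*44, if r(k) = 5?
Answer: 8580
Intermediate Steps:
g = 5
(39*g)*44 = (39*5)*44 = 195*44 = 8580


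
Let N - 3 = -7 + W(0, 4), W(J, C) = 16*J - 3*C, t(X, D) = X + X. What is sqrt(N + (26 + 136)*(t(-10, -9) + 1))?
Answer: I*sqrt(3094) ≈ 55.624*I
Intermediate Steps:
t(X, D) = 2*X
W(J, C) = -3*C + 16*J
N = -16 (N = 3 + (-7 + (-3*4 + 16*0)) = 3 + (-7 + (-12 + 0)) = 3 + (-7 - 12) = 3 - 19 = -16)
sqrt(N + (26 + 136)*(t(-10, -9) + 1)) = sqrt(-16 + (26 + 136)*(2*(-10) + 1)) = sqrt(-16 + 162*(-20 + 1)) = sqrt(-16 + 162*(-19)) = sqrt(-16 - 3078) = sqrt(-3094) = I*sqrt(3094)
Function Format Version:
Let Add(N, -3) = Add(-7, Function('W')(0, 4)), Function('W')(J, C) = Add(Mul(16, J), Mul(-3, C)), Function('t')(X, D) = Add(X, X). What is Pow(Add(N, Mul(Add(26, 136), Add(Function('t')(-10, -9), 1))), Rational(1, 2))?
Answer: Mul(I, Pow(3094, Rational(1, 2))) ≈ Mul(55.624, I)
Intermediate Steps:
Function('t')(X, D) = Mul(2, X)
Function('W')(J, C) = Add(Mul(-3, C), Mul(16, J))
N = -16 (N = Add(3, Add(-7, Add(Mul(-3, 4), Mul(16, 0)))) = Add(3, Add(-7, Add(-12, 0))) = Add(3, Add(-7, -12)) = Add(3, -19) = -16)
Pow(Add(N, Mul(Add(26, 136), Add(Function('t')(-10, -9), 1))), Rational(1, 2)) = Pow(Add(-16, Mul(Add(26, 136), Add(Mul(2, -10), 1))), Rational(1, 2)) = Pow(Add(-16, Mul(162, Add(-20, 1))), Rational(1, 2)) = Pow(Add(-16, Mul(162, -19)), Rational(1, 2)) = Pow(Add(-16, -3078), Rational(1, 2)) = Pow(-3094, Rational(1, 2)) = Mul(I, Pow(3094, Rational(1, 2)))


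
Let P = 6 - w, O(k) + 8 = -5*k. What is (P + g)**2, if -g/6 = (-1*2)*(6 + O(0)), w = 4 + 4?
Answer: 676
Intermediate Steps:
O(k) = -8 - 5*k
w = 8
g = -24 (g = -6*(-1*2)*(6 + (-8 - 5*0)) = -(-12)*(6 + (-8 + 0)) = -(-12)*(6 - 8) = -(-12)*(-2) = -6*4 = -24)
P = -2 (P = 6 - 1*8 = 6 - 8 = -2)
(P + g)**2 = (-2 - 24)**2 = (-26)**2 = 676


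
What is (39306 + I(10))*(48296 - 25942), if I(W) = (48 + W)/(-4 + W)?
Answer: 2636587238/3 ≈ 8.7886e+8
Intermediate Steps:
I(W) = (48 + W)/(-4 + W)
(39306 + I(10))*(48296 - 25942) = (39306 + (48 + 10)/(-4 + 10))*(48296 - 25942) = (39306 + 58/6)*22354 = (39306 + (⅙)*58)*22354 = (39306 + 29/3)*22354 = (117947/3)*22354 = 2636587238/3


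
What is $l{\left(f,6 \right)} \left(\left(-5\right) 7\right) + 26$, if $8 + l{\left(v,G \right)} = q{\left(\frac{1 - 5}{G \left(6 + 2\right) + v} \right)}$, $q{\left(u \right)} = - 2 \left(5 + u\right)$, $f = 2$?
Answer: $\frac{3252}{5} \approx 650.4$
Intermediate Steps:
$q{\left(u \right)} = -10 - 2 u$
$l{\left(v,G \right)} = -18 + \frac{8}{v + 8 G}$ ($l{\left(v,G \right)} = -8 - \left(10 + 2 \frac{1 - 5}{G \left(6 + 2\right) + v}\right) = -8 - \left(10 + 2 \left(- \frac{4}{G 8 + v}\right)\right) = -8 - \left(10 + 2 \left(- \frac{4}{8 G + v}\right)\right) = -8 - \left(10 + 2 \left(- \frac{4}{v + 8 G}\right)\right) = -8 - \left(10 - \frac{8}{v + 8 G}\right) = -18 + \frac{8}{v + 8 G}$)
$l{\left(f,6 \right)} \left(\left(-5\right) 7\right) + 26 = \left(-18 + \frac{8}{2 + 8 \cdot 6}\right) \left(\left(-5\right) 7\right) + 26 = \left(-18 + \frac{8}{2 + 48}\right) \left(-35\right) + 26 = \left(-18 + \frac{8}{50}\right) \left(-35\right) + 26 = \left(-18 + 8 \cdot \frac{1}{50}\right) \left(-35\right) + 26 = \left(-18 + \frac{4}{25}\right) \left(-35\right) + 26 = \left(- \frac{446}{25}\right) \left(-35\right) + 26 = \frac{3122}{5} + 26 = \frac{3252}{5}$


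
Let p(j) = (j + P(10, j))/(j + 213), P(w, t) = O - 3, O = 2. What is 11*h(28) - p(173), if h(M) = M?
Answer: 59358/193 ≈ 307.55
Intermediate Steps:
P(w, t) = -1 (P(w, t) = 2 - 3 = -1)
p(j) = (-1 + j)/(213 + j) (p(j) = (j - 1)/(j + 213) = (-1 + j)/(213 + j))
11*h(28) - p(173) = 11*28 - (-1 + 173)/(213 + 173) = 308 - 172/386 = 308 - 1*86/193 = 308 - 86/193 = 59358/193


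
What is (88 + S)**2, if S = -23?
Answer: 4225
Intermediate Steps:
(88 + S)**2 = (88 - 23)**2 = 65**2 = 4225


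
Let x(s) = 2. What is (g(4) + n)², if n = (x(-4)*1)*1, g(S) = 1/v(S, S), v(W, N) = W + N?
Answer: 289/64 ≈ 4.5156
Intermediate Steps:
v(W, N) = N + W
g(S) = 1/(2*S) (g(S) = 1/(S + S) = 1/(2*S))
n = 2 (n = (2*1)*1 = 2*1 = 2)
(g(4) + n)² = ((½)/4 + 2)² = ((½)*(¼) + 2)² = (⅛ + 2)² = (17/8)² = 289/64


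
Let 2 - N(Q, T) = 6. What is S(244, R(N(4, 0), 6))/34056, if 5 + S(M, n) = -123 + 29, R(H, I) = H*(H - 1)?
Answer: -1/344 ≈ -0.0029070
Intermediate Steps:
N(Q, T) = -4 (N(Q, T) = 2 - 1*6 = 2 - 6 = -4)
R(H, I) = H*(-1 + H)
S(M, n) = -99 (S(M, n) = -5 + (-123 + 29) = -5 - 94 = -99)
S(244, R(N(4, 0), 6))/34056 = -99/34056 = -99*1/34056 = -1/344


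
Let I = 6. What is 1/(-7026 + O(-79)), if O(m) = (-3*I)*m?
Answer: -1/5604 ≈ -0.00017844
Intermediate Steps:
O(m) = -18*m (O(m) = (-3*6)*m = -18*m)
1/(-7026 + O(-79)) = 1/(-7026 - 18*(-79)) = 1/(-7026 + 1422) = 1/(-5604) = -1/5604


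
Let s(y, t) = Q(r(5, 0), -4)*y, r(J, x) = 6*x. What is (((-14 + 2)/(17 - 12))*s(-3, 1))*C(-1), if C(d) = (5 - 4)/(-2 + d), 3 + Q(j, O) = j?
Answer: 36/5 ≈ 7.2000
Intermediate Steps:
Q(j, O) = -3 + j
C(d) = 1/(-2 + d)
s(y, t) = -3*y (s(y, t) = (-3 + 6*0)*y = (-3 + 0)*y = -3*y)
(((-14 + 2)/(17 - 12))*s(-3, 1))*C(-1) = (((-14 + 2)/(17 - 12))*(-3*(-3)))/(-2 - 1) = (-12/5*9)/(-3) = (-12*1/5*9)*(-1/3) = -12/5*9*(-1/3) = -108/5*(-1/3) = 36/5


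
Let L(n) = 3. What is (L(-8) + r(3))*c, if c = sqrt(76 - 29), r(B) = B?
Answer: 6*sqrt(47) ≈ 41.134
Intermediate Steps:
c = sqrt(47) ≈ 6.8557
(L(-8) + r(3))*c = (3 + 3)*sqrt(47) = 6*sqrt(47)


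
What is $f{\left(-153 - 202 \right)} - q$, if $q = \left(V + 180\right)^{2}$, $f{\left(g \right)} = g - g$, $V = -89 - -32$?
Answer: $-15129$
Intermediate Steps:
$V = -57$ ($V = -89 + 32 = -57$)
$f{\left(g \right)} = 0$
$q = 15129$ ($q = \left(-57 + 180\right)^{2} = 123^{2} = 15129$)
$f{\left(-153 - 202 \right)} - q = 0 - 15129 = -15129$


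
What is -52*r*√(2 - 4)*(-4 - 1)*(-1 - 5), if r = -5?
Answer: 7800*I*√2 ≈ 11031.0*I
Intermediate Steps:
-52*r*√(2 - 4)*(-4 - 1)*(-1 - 5) = -52*(-5*√(2 - 4))*(-4 - 1)*(-1 - 5) = -52*(-5*I*√2)*(-5*(-6)) = -52*(-5*I*√2)*30 = -(-7800)*I*√2 = 7800*I*√2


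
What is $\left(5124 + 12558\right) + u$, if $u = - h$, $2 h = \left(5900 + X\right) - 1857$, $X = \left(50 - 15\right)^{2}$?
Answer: $15048$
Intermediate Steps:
$X = 1225$ ($X = 35^{2} = 1225$)
$h = 2634$ ($h = \frac{\left(5900 + 1225\right) - 1857}{2} = \frac{7125 - 1857}{2} = \frac{1}{2} \cdot 5268 = 2634$)
$u = -2634$ ($u = \left(-1\right) 2634 = -2634$)
$\left(5124 + 12558\right) + u = \left(5124 + 12558\right) - 2634 = 17682 - 2634 = 15048$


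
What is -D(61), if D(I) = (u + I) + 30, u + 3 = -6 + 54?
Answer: -136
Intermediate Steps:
u = 45 (u = -3 + (-6 + 54) = -3 + 48 = 45)
D(I) = 75 + I (D(I) = (45 + I) + 30 = 75 + I)
-D(61) = -(75 + 61) = -1*136 = -136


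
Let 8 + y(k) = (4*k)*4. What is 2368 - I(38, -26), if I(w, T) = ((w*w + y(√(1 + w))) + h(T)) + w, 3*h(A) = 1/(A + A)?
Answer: 139465/156 - 16*√39 ≈ 794.09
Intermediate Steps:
h(A) = 1/(6*A) (h(A) = 1/(3*(A + A)) = 1/(3*((2*A))) = (1/(2*A))/3 = 1/(6*A))
y(k) = -8 + 16*k (y(k) = -8 + (4*k)*4 = -8 + 16*k)
I(w, T) = -8 + w + w² + 16*√(1 + w) + 1/(6*T) (I(w, T) = ((w*w + (-8 + 16*√(1 + w))) + 1/(6*T)) + w = ((w² + (-8 + 16*√(1 + w))) + 1/(6*T)) + w = ((-8 + w² + 16*√(1 + w)) + 1/(6*T)) + w = (-8 + w² + 16*√(1 + w) + 1/(6*T)) + w = -8 + w + w² + 16*√(1 + w) + 1/(6*T))
2368 - I(38, -26) = 2368 - (-8 + 38 + 38² + 16*√(1 + 38) + (⅙)/(-26)) = 2368 - (-8 + 38 + 1444 + 16*√39 + (⅙)*(-1/26)) = 2368 - (-8 + 38 + 1444 + 16*√39 - 1/156) = 2368 - (229943/156 + 16*√39) = 2368 + (-229943/156 - 16*√39) = 139465/156 - 16*√39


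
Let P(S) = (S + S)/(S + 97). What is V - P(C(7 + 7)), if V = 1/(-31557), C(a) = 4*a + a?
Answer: -4418147/5270019 ≈ -0.83836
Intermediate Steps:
C(a) = 5*a
P(S) = 2*S/(97 + S) (P(S) = (2*S)/(97 + S) = 2*S/(97 + S))
V = -1/31557 ≈ -3.1689e-5
V - P(C(7 + 7)) = -1/31557 - 2*5*(7 + 7)/(97 + 5*(7 + 7)) = -1/31557 - 2*5*14/(97 + 5*14) = -1/31557 - 2*70/(97 + 70) = -1/31557 - 2*70/167 = -1/31557 - 1*140/167 = -1/31557 - 140/167 = -4418147/5270019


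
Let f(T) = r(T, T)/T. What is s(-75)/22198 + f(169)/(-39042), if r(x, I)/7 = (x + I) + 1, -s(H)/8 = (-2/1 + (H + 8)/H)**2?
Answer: -12221038069/15256727021250 ≈ -0.00080103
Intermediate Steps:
s(H) = -8*(-2 + (8 + H)/H)**2 (s(H) = -8*(-2/1 + (H + 8)/H)**2 = -8*(-2*1 + (8 + H)/H)**2 = -8*(-2 + (8 + H)/H)**2)
r(x, I) = 7 + 7*I + 7*x (r(x, I) = 7*((x + I) + 1) = 7*((I + x) + 1) = 7*(1 + I + x) = 7 + 7*I + 7*x)
f(T) = (7 + 14*T)/T (f(T) = (7 + 7*T + 7*T)/T = (7 + 14*T)/T)
s(-75)/22198 + f(169)/(-39042) = -8*(-8 - 75)**2/(-75)**2/22198 + (14 + 7/169)/(-39042) = -8*1/5625*(-83)**2*(1/22198) + (14 + 7*(1/169))*(-1/39042) = -8*1/5625*6889*(1/22198) + (14 + 7/169)*(-1/39042) = -55112/5625*1/22198 + (2373/169)*(-1/39042) = -27556/62431875 - 791/2199366 = -12221038069/15256727021250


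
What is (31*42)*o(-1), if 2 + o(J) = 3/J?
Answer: -6510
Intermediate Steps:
o(J) = -2 + 3/J
(31*42)*o(-1) = (31*42)*(-2 + 3/(-1)) = 1302*(-2 + 3*(-1)) = 1302*(-2 - 3) = 1302*(-5) = -6510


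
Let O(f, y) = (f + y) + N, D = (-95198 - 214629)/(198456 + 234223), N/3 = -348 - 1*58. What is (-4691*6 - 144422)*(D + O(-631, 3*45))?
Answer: 128031932363544/432679 ≈ 2.9591e+8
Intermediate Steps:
N = -1218 (N = 3*(-348 - 1*58) = 3*(-348 - 58) = 3*(-406) = -1218)
D = -309827/432679 ≈ -0.71607
O(f, y) = -1218 + f + y (O(f, y) = (f + y) - 1218 = -1218 + f + y)
(-4691*6 - 144422)*(D + O(-631, 3*45)) = (-4691*6 - 144422)*(-309827/432679 + (-1218 - 631 + 3*45)) = (-28146 - 144422)*(-309827/432679 + (-1218 - 631 + 135)) = -172568*(-309827/432679 - 1714) = -172568*(-741921633/432679) = 128031932363544/432679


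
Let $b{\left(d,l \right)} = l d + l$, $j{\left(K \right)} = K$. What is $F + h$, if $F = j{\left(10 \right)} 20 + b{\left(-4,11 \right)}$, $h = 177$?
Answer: $344$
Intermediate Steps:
$b{\left(d,l \right)} = l + d l$ ($b{\left(d,l \right)} = d l + l = l + d l$)
$F = 167$ ($F = 10 \cdot 20 + 11 \left(1 - 4\right) = 200 + 11 \left(-3\right) = 200 - 33 = 167$)
$F + h = 167 + 177 = 344$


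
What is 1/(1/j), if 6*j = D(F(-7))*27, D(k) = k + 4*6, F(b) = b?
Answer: 153/2 ≈ 76.500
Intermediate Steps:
D(k) = 24 + k (D(k) = k + 24 = 24 + k)
j = 153/2 (j = ((24 - 7)*27)/6 = (17*27)/6 = (⅙)*459 = 153/2 ≈ 76.500)
1/(1/j) = 1/(1/(153/2)) = 1/(2/153) = 153/2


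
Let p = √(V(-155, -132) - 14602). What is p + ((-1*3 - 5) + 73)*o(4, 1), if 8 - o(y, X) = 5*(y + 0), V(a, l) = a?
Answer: -780 + I*√14757 ≈ -780.0 + 121.48*I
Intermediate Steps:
o(y, X) = 8 - 5*y (o(y, X) = 8 - 5*(y + 0) = 8 - 5*y)
p = I*√14757 (p = √(-155 - 14602) = √(-14757) = I*√14757 ≈ 121.48*I)
p + ((-1*3 - 5) + 73)*o(4, 1) = I*√14757 + ((-1*3 - 5) + 73)*(8 - 5*4) = I*√14757 + ((-3 - 5) + 73)*(8 - 20) = I*√14757 + (-8 + 73)*(-12) = I*√14757 + 65*(-12) = I*√14757 - 780 = -780 + I*√14757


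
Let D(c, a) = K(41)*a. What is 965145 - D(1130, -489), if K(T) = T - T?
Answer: 965145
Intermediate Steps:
K(T) = 0
D(c, a) = 0 (D(c, a) = 0*a = 0)
965145 - D(1130, -489) = 965145 - 1*0 = 965145 + 0 = 965145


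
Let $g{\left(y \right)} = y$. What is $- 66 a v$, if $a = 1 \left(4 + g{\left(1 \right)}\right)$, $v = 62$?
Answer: $-20460$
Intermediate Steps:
$a = 5$ ($a = 1 \left(4 + 1\right) = 1 \cdot 5 = 5$)
$- 66 a v = \left(-66\right) 5 \cdot 62 = \left(-330\right) 62 = -20460$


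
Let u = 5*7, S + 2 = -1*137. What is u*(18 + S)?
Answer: -4235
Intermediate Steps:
S = -139 (S = -2 - 1*137 = -2 - 137 = -139)
u = 35
u*(18 + S) = 35*(18 - 139) = 35*(-121) = -4235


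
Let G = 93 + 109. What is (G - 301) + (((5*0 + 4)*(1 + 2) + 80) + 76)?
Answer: 69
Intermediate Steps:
G = 202
(G - 301) + (((5*0 + 4)*(1 + 2) + 80) + 76) = (202 - 301) + (((5*0 + 4)*(1 + 2) + 80) + 76) = -99 + (((0 + 4)*3 + 80) + 76) = -99 + ((4*3 + 80) + 76) = -99 + ((12 + 80) + 76) = -99 + (92 + 76) = -99 + 168 = 69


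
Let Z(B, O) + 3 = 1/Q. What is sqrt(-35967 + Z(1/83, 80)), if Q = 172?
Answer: I*sqrt(266034077)/86 ≈ 189.66*I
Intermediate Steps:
Z(B, O) = -515/172 (Z(B, O) = -3 + 1/172 = -515/172)
sqrt(-35967 + Z(1/83, 80)) = sqrt(-35967 - 515/172) = sqrt(-6186839/172) = I*sqrt(266034077)/86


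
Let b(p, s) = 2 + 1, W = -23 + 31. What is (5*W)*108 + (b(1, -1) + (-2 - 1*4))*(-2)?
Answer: 4326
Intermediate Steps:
W = 8
b(p, s) = 3
(5*W)*108 + (b(1, -1) + (-2 - 1*4))*(-2) = (5*8)*108 + (3 + (-2 - 1*4))*(-2) = 40*108 + (3 + (-2 - 4))*(-2) = 4320 + (3 - 6)*(-2) = 4320 - 3*(-2) = 4320 + 6 = 4326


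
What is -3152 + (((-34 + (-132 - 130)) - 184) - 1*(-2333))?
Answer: -1299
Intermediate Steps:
-3152 + (((-34 + (-132 - 130)) - 184) - 1*(-2333)) = -3152 + (((-34 - 262) - 184) + 2333) = -3152 + ((-296 - 184) + 2333) = -3152 + (-480 + 2333) = -3152 + 1853 = -1299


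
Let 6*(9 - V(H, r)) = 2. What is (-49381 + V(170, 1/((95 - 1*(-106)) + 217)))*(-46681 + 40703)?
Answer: 885443426/3 ≈ 2.9515e+8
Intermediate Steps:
V(H, r) = 26/3 (V(H, r) = 9 - ⅙*2 = 9 - ⅓ = 26/3)
(-49381 + V(170, 1/((95 - 1*(-106)) + 217)))*(-46681 + 40703) = (-49381 + 26/3)*(-46681 + 40703) = -148117/3*(-5978) = 885443426/3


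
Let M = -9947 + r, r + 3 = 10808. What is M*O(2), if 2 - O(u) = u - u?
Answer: 1716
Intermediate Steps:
r = 10805 (r = -3 + 10808 = 10805)
M = 858 (M = -9947 + 10805 = 858)
O(u) = 2 (O(u) = 2 - (u - u) = 2 - 1*0 = 2 + 0 = 2)
M*O(2) = 858*2 = 1716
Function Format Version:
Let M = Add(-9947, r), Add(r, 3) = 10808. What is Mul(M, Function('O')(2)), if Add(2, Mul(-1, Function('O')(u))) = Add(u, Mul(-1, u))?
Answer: 1716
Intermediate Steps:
r = 10805 (r = Add(-3, 10808) = 10805)
M = 858 (M = Add(-9947, 10805) = 858)
Function('O')(u) = 2 (Function('O')(u) = Add(2, Mul(-1, Add(u, Mul(-1, u)))) = Add(2, Mul(-1, 0)) = Add(2, 0) = 2)
Mul(M, Function('O')(2)) = Mul(858, 2) = 1716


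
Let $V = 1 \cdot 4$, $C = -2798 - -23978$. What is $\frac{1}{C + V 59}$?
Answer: $\frac{1}{21416} \approx 4.6694 \cdot 10^{-5}$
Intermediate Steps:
$C = 21180$ ($C = -2798 + 23978 = 21180$)
$V = 4$
$\frac{1}{C + V 59} = \frac{1}{21180 + 4 \cdot 59} = \frac{1}{21180 + 236} = \frac{1}{21416}$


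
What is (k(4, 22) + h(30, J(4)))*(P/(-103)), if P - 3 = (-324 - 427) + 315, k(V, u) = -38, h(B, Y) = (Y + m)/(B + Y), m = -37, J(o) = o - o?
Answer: -509641/3090 ≈ -164.93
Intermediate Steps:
J(o) = 0
h(B, Y) = (-37 + Y)/(B + Y) (h(B, Y) = (Y - 37)/(B + Y) = (-37 + Y)/(B + Y))
P = -433 (P = 3 + ((-324 - 427) + 315) = 3 + (-751 + 315) = 3 - 436 = -433)
(k(4, 22) + h(30, J(4)))*(P/(-103)) = (-38 + (-37 + 0)/(30 + 0))*(-433/(-103)) = (-38 - 37/30)*(-433*(-1/103)) = (-38 + (1/30)*(-37))*(433/103) = (-38 - 37/30)*(433/103) = -1177/30*433/103 = -509641/3090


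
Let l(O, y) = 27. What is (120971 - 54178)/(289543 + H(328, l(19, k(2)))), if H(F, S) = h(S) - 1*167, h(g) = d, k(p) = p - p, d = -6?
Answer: 66793/289370 ≈ 0.23082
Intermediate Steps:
k(p) = 0
h(g) = -6
H(F, S) = -173 (H(F, S) = -6 - 1*167 = -6 - 167 = -173)
(120971 - 54178)/(289543 + H(328, l(19, k(2)))) = (120971 - 54178)/(289543 - 173) = 66793/289370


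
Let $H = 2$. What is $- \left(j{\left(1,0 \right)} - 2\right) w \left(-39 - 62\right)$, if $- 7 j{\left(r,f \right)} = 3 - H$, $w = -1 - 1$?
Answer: $\frac{3030}{7} \approx 432.86$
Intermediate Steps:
$w = -2$ ($w = -1 + \left(4 - 5\right) = -1 - 1 = -2$)
$j{\left(r,f \right)} = - \frac{1}{7}$ ($j{\left(r,f \right)} = - \frac{3 - 2}{7} = \left(- \frac{1}{7}\right) 1 = - \frac{1}{7}$)
$- \left(j{\left(1,0 \right)} - 2\right) w \left(-39 - 62\right) = - \left(- \frac{1}{7} - 2\right) \left(-2\right) \left(-39 - 62\right) = - \left(- \frac{15}{7}\right) \left(-2\right) \left(-101\right) = - \frac{30 \left(-101\right)}{7} = \left(-1\right) \left(- \frac{3030}{7}\right) = \frac{3030}{7}$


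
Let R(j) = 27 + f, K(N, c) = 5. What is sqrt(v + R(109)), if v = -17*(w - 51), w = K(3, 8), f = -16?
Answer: sqrt(793) ≈ 28.160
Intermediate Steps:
w = 5
R(j) = 11 (R(j) = 27 - 16 = 11)
v = 782 (v = -17*(5 - 51) = -17*(-46) = 782)
sqrt(v + R(109)) = sqrt(782 + 11) = sqrt(793)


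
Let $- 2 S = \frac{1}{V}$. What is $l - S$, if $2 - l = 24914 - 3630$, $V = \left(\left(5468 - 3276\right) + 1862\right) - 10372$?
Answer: $- \frac{268919353}{12636} \approx -21282.0$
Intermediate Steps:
$V = -6318$ ($V = \left(2192 + 1862\right) - 10372 = 4054 - 10372 = -6318$)
$S = \frac{1}{12636}$ ($S = - \frac{1}{2 \left(-6318\right)} = \left(- \frac{1}{2}\right) \left(- \frac{1}{6318}\right) = \frac{1}{12636} \approx 7.9139 \cdot 10^{-5}$)
$l = -21282$ ($l = 2 - \left(24914 - 3630\right) = 2 - 21284 = -21282$)
$l - S = -21282 - \frac{1}{12636} = - \frac{268919353}{12636}$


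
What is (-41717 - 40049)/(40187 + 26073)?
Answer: -40883/33130 ≈ -1.2340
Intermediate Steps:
(-41717 - 40049)/(40187 + 26073) = -81766/66260 = -81766*1/66260 = -40883/33130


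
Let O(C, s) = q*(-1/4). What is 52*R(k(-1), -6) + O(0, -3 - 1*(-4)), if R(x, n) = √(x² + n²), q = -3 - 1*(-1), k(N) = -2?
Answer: ½ + 104*√10 ≈ 329.38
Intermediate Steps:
q = -2 (q = -3 + 1 = -2)
O(C, s) = ½ (O(C, s) = -(-2)/4 = -2*(-¼) = ½)
R(x, n) = √(n² + x²)
52*R(k(-1), -6) + O(0, -3 - 1*(-4)) = 52*√((-6)² + (-2)²) + ½ = 52*√(36 + 4) + ½ = 52*√40 + ½ = 52*(2*√10) + ½ = 104*√10 + ½ = ½ + 104*√10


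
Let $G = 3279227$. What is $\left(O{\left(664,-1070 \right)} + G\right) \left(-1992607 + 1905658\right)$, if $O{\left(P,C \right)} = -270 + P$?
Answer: $-285159766329$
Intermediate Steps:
$\left(O{\left(664,-1070 \right)} + G\right) \left(-1992607 + 1905658\right) = \left(\left(-270 + 664\right) + 3279227\right) \left(-1992607 + 1905658\right) = \left(394 + 3279227\right) \left(-86949\right) = 3279621 \left(-86949\right) = -285159766329$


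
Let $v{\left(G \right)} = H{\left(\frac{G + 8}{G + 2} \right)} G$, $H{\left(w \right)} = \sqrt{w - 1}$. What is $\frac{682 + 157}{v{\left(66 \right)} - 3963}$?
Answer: $- \frac{18841423}{88994913} - \frac{9229 \sqrt{102}}{88994913} \approx -0.21276$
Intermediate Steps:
$H{\left(w \right)} = \sqrt{-1 + w}$
$v{\left(G \right)} = G \sqrt{-1 + \frac{8 + G}{2 + G}}$ ($v{\left(G \right)} = \sqrt{-1 + \frac{G + 8}{G + 2}} G = \sqrt{-1 + \frac{8 + G}{2 + G}} G = G \sqrt{-1 + \frac{8 + G}{2 + G}}$)
$\frac{682 + 157}{v{\left(66 \right)} - 3963} = \frac{682 + 157}{66 \sqrt{6} \sqrt{\frac{1}{2 + 66}} - 3963} = \frac{839}{66 \sqrt{6} \sqrt{\frac{1}{68}} - 3963} = \frac{839}{\frac{66 \sqrt{6}}{2 \sqrt{17}} - 3963} = \frac{839}{66 \sqrt{6} \frac{\sqrt{17}}{34} - 3963} = \frac{839}{\frac{33 \sqrt{102}}{17} - 3963} = \frac{839}{-3963 + \frac{33 \sqrt{102}}{17}}$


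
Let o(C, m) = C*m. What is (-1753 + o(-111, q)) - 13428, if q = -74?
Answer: -6967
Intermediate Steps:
(-1753 + o(-111, q)) - 13428 = (-1753 - 111*(-74)) - 13428 = (-1753 + 8214) - 13428 = 6461 - 13428 = -6967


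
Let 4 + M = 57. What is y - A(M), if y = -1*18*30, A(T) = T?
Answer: -593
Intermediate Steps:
M = 53 (M = -4 + 57 = 53)
y = -540 (y = -18*30 = -540)
y - A(M) = -540 - 1*53 = -540 - 53 = -593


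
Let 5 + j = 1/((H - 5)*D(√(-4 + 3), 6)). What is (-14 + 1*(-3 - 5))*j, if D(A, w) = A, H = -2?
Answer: 110 - 22*I/7 ≈ 110.0 - 3.1429*I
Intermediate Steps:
j = -5 + I/7 (j = -5 + 1/((-2 - 5)*√(-4 + 3)) = -5 + 1/(-7*I) = -5 + I/7 ≈ -5.0 + 0.14286*I)
(-14 + 1*(-3 - 5))*j = (-14 + 1*(-3 - 5))*(-5 + I/7) = (-14 + 1*(-8))*(-5 + I/7) = (-14 - 8)*(-5 + I/7) = -22*(-5 + I/7) = 110 - 22*I/7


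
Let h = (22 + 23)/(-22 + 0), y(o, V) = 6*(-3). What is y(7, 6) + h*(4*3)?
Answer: -468/11 ≈ -42.545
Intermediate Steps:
y(o, V) = -18
h = -45/22 (h = 45/(-22) = 45*(-1/22) = -45/22 ≈ -2.0455)
y(7, 6) + h*(4*3) = -18 - 90*3/11 = -18 - 45/22*12 = -18 - 270/11 = -468/11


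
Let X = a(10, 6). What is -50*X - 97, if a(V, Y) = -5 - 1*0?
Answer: 153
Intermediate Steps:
a(V, Y) = -5 (a(V, Y) = -5 + 0 = -5)
X = -5
-50*X - 97 = -50*(-5) - 97 = 250 - 97 = 153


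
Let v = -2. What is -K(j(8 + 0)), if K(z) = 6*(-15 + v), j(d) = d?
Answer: 102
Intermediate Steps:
K(z) = -102 (K(z) = 6*(-15 - 2) = 6*(-17) = -102)
-K(j(8 + 0)) = -1*(-102) = 102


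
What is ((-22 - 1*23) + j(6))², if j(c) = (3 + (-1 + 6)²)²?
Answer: 546121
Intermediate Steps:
j(c) = 784 (j(c) = (3 + 5²)² = (3 + 25)² = 28² = 784)
((-22 - 1*23) + j(6))² = ((-22 - 1*23) + 784)² = ((-22 - 23) + 784)² = (-45 + 784)² = 739² = 546121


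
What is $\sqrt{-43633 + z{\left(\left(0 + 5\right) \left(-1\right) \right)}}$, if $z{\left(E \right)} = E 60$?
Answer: $i \sqrt{43933} \approx 209.6 i$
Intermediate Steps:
$z{\left(E \right)} = 60 E$
$\sqrt{-43633 + z{\left(\left(0 + 5\right) \left(-1\right) \right)}} = \sqrt{-43633 + 60 \left(0 + 5\right) \left(-1\right)} = \sqrt{-43633 + 60 \cdot 5 \left(-1\right)} = \sqrt{-43633 + 60 \left(-5\right)} = \sqrt{-43633 - 300} = \sqrt{-43933} = i \sqrt{43933}$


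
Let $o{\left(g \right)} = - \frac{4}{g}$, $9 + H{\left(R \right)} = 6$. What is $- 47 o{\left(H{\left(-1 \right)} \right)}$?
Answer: $- \frac{188}{3} \approx -62.667$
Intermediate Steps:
$H{\left(R \right)} = -3$ ($H{\left(R \right)} = -9 + 6 = -3$)
$- 47 o{\left(H{\left(-1 \right)} \right)} = - 47 \left(- \frac{4}{-3}\right) = - 47 \left(\left(-4\right) \left(- \frac{1}{3}\right)\right) = \left(-47\right) \frac{4}{3} = - \frac{188}{3}$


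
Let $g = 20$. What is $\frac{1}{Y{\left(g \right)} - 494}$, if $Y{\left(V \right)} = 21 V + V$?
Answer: $- \frac{1}{54} \approx -0.018519$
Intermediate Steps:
$Y{\left(V \right)} = 22 V$
$\frac{1}{Y{\left(g \right)} - 494} = \frac{1}{22 \cdot 20 - 494} = \frac{1}{440 - 494} = \frac{1}{-54} = - \frac{1}{54}$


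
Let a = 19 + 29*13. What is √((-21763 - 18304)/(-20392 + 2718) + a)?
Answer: √124406773454/17674 ≈ 19.957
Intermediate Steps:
a = 396 (a = 19 + 377 = 396)
√((-21763 - 18304)/(-20392 + 2718) + a) = √((-21763 - 18304)/(-20392 + 2718) + 396) = √(-40067/(-17674) + 396) = √(-40067*(-1/17674) + 396) = √(40067/17674 + 396) = √(7038971/17674) = √124406773454/17674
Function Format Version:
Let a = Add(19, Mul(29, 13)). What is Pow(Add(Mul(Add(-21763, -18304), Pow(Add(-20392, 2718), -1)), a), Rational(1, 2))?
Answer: Mul(Rational(1, 17674), Pow(124406773454, Rational(1, 2))) ≈ 19.957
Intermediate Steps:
a = 396 (a = Add(19, 377) = 396)
Pow(Add(Mul(Add(-21763, -18304), Pow(Add(-20392, 2718), -1)), a), Rational(1, 2)) = Pow(Add(Mul(Add(-21763, -18304), Pow(Add(-20392, 2718), -1)), 396), Rational(1, 2)) = Pow(Add(Mul(-40067, Pow(-17674, -1)), 396), Rational(1, 2)) = Pow(Add(Mul(-40067, Rational(-1, 17674)), 396), Rational(1, 2)) = Pow(Add(Rational(40067, 17674), 396), Rational(1, 2)) = Pow(Rational(7038971, 17674), Rational(1, 2)) = Mul(Rational(1, 17674), Pow(124406773454, Rational(1, 2)))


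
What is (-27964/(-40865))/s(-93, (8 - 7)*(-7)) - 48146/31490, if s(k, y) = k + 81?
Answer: -612260546/386051655 ≈ -1.5860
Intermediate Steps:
s(k, y) = 81 + k
(-27964/(-40865))/s(-93, (8 - 7)*(-7)) - 48146/31490 = (-27964/(-40865))/(81 - 93) - 48146/31490 = -27964*(-1/40865)/(-12) - 48146*1/31490 = (27964/40865)*(-1/12) - 24073/15745 = -6991/122595 - 24073/15745 = -612260546/386051655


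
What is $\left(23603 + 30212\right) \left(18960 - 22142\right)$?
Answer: $-171239330$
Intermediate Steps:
$\left(23603 + 30212\right) \left(18960 - 22142\right) = 53815 \left(-3182\right) = -171239330$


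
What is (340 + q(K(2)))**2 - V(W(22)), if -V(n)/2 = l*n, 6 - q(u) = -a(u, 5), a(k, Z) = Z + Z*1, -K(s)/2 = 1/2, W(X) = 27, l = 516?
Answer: 154600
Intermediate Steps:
K(s) = -1 (K(s) = -2/2 = -2*1/2 = -1)
a(k, Z) = 2*Z (a(k, Z) = Z + Z = 2*Z)
q(u) = 16 (q(u) = 6 - (-1)*2*5 = 6 - (-1)*10 = 6 - 1*(-10) = 6 + 10 = 16)
V(n) = -1032*n
(340 + q(K(2)))**2 - V(W(22)) = (340 + 16)**2 - (-1032)*27 = 356**2 - 1*(-27864) = 126736 + 27864 = 154600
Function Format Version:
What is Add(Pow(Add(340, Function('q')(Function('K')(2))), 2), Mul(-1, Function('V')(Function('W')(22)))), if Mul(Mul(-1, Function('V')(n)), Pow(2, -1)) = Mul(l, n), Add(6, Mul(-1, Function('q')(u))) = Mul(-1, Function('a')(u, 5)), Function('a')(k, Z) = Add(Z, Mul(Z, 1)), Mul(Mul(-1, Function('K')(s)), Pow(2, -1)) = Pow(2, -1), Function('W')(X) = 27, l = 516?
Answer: 154600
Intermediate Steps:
Function('K')(s) = -1 (Function('K')(s) = Mul(-2, Pow(2, -1)) = Mul(-2, Rational(1, 2)) = -1)
Function('a')(k, Z) = Mul(2, Z) (Function('a')(k, Z) = Add(Z, Z) = Mul(2, Z))
Function('q')(u) = 16 (Function('q')(u) = Add(6, Mul(-1, Mul(-1, Mul(2, 5)))) = Add(6, Mul(-1, Mul(-1, 10))) = Add(6, Mul(-1, -10)) = Add(6, 10) = 16)
Function('V')(n) = Mul(-1032, n) (Function('V')(n) = Mul(-2, Mul(516, n)) = Mul(-1032, n))
Add(Pow(Add(340, Function('q')(Function('K')(2))), 2), Mul(-1, Function('V')(Function('W')(22)))) = Add(Pow(Add(340, 16), 2), Mul(-1, Mul(-1032, 27))) = Add(Pow(356, 2), Mul(-1, -27864)) = Add(126736, 27864) = 154600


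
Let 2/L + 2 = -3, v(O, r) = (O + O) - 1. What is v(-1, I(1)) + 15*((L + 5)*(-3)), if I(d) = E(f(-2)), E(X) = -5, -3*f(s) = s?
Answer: -210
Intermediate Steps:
f(s) = -s/3
I(d) = -5
v(O, r) = -1 + 2*O (v(O, r) = 2*O - 1 = -1 + 2*O)
L = -2/5 (L = 2/(-2 - 3) = 2/(-5) = 2*(-1/5) = -2/5 ≈ -0.40000)
v(-1, I(1)) + 15*((L + 5)*(-3)) = (-1 + 2*(-1)) + 15*((-2/5 + 5)*(-3)) = (-1 - 2) + 15*((23/5)*(-3)) = -3 + 15*(-69/5) = -3 - 207 = -210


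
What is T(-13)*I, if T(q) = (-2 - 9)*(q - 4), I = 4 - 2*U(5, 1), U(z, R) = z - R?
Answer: -748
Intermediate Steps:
I = -4 (I = 4 - 2*(5 - 1*1) = 4 - 2*(5 - 1) = 4 - 2*4 = 4 - 8 = -4)
T(q) = 44 - 11*q (T(q) = -11*(-4 + q) = 44 - 11*q)
T(-13)*I = (44 - 11*(-13))*(-4) = (44 + 143)*(-4) = 187*(-4) = -748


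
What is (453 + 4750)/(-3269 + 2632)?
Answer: -5203/637 ≈ -8.1680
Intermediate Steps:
(453 + 4750)/(-3269 + 2632) = 5203/(-637) = 5203*(-1/637) = -5203/637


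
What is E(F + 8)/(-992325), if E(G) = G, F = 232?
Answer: -16/66155 ≈ -0.00024186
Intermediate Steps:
E(F + 8)/(-992325) = (232 + 8)/(-992325) = 240*(-1/992325) = -16/66155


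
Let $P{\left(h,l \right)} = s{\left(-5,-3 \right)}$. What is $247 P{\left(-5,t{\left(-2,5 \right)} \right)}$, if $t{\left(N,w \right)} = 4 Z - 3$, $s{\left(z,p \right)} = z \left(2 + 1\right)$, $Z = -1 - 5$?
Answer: $-3705$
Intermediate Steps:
$Z = -6$ ($Z = -1 - 5 = -6$)
$s{\left(z,p \right)} = 3 z$ ($s{\left(z,p \right)} = z 3 = 3 z$)
$t{\left(N,w \right)} = -27$ ($t{\left(N,w \right)} = 4 \left(-6\right) - 3 = -24 - 3 = -27$)
$P{\left(h,l \right)} = -15$ ($P{\left(h,l \right)} = 3 \left(-5\right) = -15$)
$247 P{\left(-5,t{\left(-2,5 \right)} \right)} = 247 \left(-15\right) = -3705$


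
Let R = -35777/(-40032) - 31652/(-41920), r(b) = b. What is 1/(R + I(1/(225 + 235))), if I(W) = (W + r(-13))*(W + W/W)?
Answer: -69354439200/789067297733 ≈ -0.087894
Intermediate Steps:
I(W) = (1 + W)*(-13 + W) (I(W) = (W - 13)*(W + W/W) = (-13 + W)*(W + 1) = (-13 + W)*(1 + W) = (1 + W)*(-13 + W))
R = 43232261/26220960 (R = -35777*(-1/40032) - 31652*(-1/41920) = 35777/40032 + 7913/10480 = 43232261/26220960 ≈ 1.6488)
1/(R + I(1/(225 + 235))) = 1/(43232261/26220960 + (-13 + (1/(225 + 235))**2 - 12/(225 + 235))) = 1/(43232261/26220960 + (-13 + (1/460)**2 - 12/460)) = 1/(43232261/26220960 + (-13 + (1/460)**2 - 12*1/460)) = 1/(43232261/26220960 + (-13 + 1/211600 - 3/115)) = 1/(43232261/26220960 - 2756319/211600) = 1/(-789067297733/69354439200) = -69354439200/789067297733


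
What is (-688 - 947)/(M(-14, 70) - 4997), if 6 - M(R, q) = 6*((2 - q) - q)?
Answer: 1635/4163 ≈ 0.39275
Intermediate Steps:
M(R, q) = -6 + 12*q (M(R, q) = 6 - 6*((2 - q) - q) = 6 - 6*(2 - 2*q) = 6 - (12 - 12*q) = 6 + (-12 + 12*q) = -6 + 12*q)
(-688 - 947)/(M(-14, 70) - 4997) = (-688 - 947)/((-6 + 12*70) - 4997) = -1635/((-6 + 840) - 4997) = -1635/(834 - 4997) = -1635/(-4163) = -1635*(-1/4163) = 1635/4163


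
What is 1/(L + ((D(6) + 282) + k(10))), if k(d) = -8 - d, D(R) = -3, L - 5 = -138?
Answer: 1/128 ≈ 0.0078125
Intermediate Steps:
L = -133 (L = 5 - 138 = -133)
1/(L + ((D(6) + 282) + k(10))) = 1/(-133 + ((-3 + 282) + (-8 - 1*10))) = 1/(-133 + (279 + (-8 - 10))) = 1/(-133 + (279 - 18)) = 1/(-133 + 261) = 1/128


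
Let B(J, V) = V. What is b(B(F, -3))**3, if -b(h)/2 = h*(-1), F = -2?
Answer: -216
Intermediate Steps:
b(h) = 2*h (b(h) = -2*h*(-1) = -(-2)*h = 2*h)
b(B(F, -3))**3 = (2*(-3))**3 = (-6)**3 = -216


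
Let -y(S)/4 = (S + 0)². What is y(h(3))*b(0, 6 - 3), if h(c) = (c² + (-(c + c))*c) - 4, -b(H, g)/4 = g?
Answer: 8112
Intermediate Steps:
b(H, g) = -4*g
h(c) = -4 - c² (h(c) = (c² + (-2*c)*c) - 4 = (c² - 2*c²) - 4 = -c² - 4 = -4 - c²)
y(S) = -4*S² (y(S) = -4*(S + 0)² = -4*S²)
y(h(3))*b(0, 6 - 3) = (-4*(-4 - 1*3²)²)*(-4*(6 - 3)) = (-4*(-4 - 1*9)²)*(-4*3) = -4*(-4 - 9)²*(-12) = -4*(-13)²*(-12) = -4*169*(-12) = -676*(-12) = 8112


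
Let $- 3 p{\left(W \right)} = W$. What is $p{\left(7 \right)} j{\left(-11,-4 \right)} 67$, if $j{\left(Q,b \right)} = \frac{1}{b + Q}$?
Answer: $\frac{469}{45} \approx 10.422$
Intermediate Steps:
$j{\left(Q,b \right)} = \frac{1}{Q + b}$
$p{\left(W \right)} = - \frac{W}{3}$
$p{\left(7 \right)} j{\left(-11,-4 \right)} 67 = \frac{\left(- \frac{1}{3}\right) 7}{-11 - 4} \cdot 67 = - \frac{7}{3 \left(-15\right)} 67 = \left(- \frac{7}{3}\right) \left(- \frac{1}{15}\right) 67 = \frac{7}{45} \cdot 67 = \frac{469}{45}$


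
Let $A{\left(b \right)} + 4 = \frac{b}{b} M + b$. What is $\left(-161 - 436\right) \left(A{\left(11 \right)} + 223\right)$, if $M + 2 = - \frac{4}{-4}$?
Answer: $-136713$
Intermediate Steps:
$M = -1$ ($M = -2 - \frac{4}{-4} = -2 - -1 = -2 + 1 = -1$)
$A{\left(b \right)} = -5 + b$ ($A{\left(b \right)} = -4 + \left(\frac{b}{b} \left(-1\right) + b\right) = -4 + \left(1 \left(-1\right) + b\right) = -4 + \left(-1 + b\right) = -5 + b$)
$\left(-161 - 436\right) \left(A{\left(11 \right)} + 223\right) = \left(-161 - 436\right) \left(\left(-5 + 11\right) + 223\right) = - 597 \left(6 + 223\right) = \left(-597\right) 229 = -136713$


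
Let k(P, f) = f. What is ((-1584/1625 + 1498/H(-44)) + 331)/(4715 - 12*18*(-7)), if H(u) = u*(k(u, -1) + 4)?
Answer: 34178081/667845750 ≈ 0.051177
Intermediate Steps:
H(u) = 3*u (H(u) = u*(-1 + 4) = u*3 = 3*u)
((-1584/1625 + 1498/H(-44)) + 331)/(4715 - 12*18*(-7)) = ((-1584/1625 + 1498/((3*(-44)))) + 331)/(4715 - 12*18*(-7)) = ((-1584*1/1625 + 1498/(-132)) + 331)/(4715 - 216*(-7)) = ((-1584/1625 + 1498*(-1/132)) + 331)/(4715 + 1512) = ((-1584/1625 - 749/66) + 331)/6227 = (-1321669/107250 + 331)*(1/6227) = (34178081/107250)*(1/6227) = 34178081/667845750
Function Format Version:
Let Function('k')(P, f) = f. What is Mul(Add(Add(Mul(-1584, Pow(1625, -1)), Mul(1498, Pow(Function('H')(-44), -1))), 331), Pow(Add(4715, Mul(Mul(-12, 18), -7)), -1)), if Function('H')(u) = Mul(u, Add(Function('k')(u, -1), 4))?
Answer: Rational(34178081, 667845750) ≈ 0.051177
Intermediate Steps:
Function('H')(u) = Mul(3, u) (Function('H')(u) = Mul(u, Add(-1, 4)) = Mul(u, 3) = Mul(3, u))
Mul(Add(Add(Mul(-1584, Pow(1625, -1)), Mul(1498, Pow(Function('H')(-44), -1))), 331), Pow(Add(4715, Mul(Mul(-12, 18), -7)), -1)) = Mul(Add(Add(Mul(-1584, Pow(1625, -1)), Mul(1498, Pow(Mul(3, -44), -1))), 331), Pow(Add(4715, Mul(Mul(-12, 18), -7)), -1)) = Mul(Add(Add(Mul(-1584, Rational(1, 1625)), Mul(1498, Pow(-132, -1))), 331), Pow(Add(4715, Mul(-216, -7)), -1)) = Mul(Add(Add(Rational(-1584, 1625), Mul(1498, Rational(-1, 132))), 331), Pow(Add(4715, 1512), -1)) = Mul(Add(Add(Rational(-1584, 1625), Rational(-749, 66)), 331), Pow(6227, -1)) = Mul(Add(Rational(-1321669, 107250), 331), Rational(1, 6227)) = Mul(Rational(34178081, 107250), Rational(1, 6227)) = Rational(34178081, 667845750)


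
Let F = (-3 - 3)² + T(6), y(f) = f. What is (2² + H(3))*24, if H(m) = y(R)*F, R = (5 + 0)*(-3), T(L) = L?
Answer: -15024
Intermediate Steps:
R = -15 (R = 5*(-3) = -15)
F = 42 (F = (-3 - 3)² + 6 = (-6)² + 6 = 36 + 6 = 42)
H(m) = -630 (H(m) = -15*42 = -630)
(2² + H(3))*24 = (2² - 630)*24 = (4 - 630)*24 = -626*24 = -15024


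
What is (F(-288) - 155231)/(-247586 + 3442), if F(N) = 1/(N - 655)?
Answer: 73191417/115113896 ≈ 0.63582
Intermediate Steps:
F(N) = 1/(-655 + N)
(F(-288) - 155231)/(-247586 + 3442) = (1/(-655 - 288) - 155231)/(-247586 + 3442) = (1/(-943) - 155231)/(-244144) = (-1/943 - 155231)*(-1/244144) = -146382834/943*(-1/244144) = 73191417/115113896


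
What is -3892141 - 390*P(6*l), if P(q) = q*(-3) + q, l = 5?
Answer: -3868741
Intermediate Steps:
P(q) = -2*q (P(q) = -3*q + q = -2*q)
-3892141 - 390*P(6*l) = -3892141 - 390*(-12*5) = -3892141 - 390*(-2*30) = -3892141 - 390*(-60) = -3892141 - 1*(-23400) = -3892141 + 23400 = -3868741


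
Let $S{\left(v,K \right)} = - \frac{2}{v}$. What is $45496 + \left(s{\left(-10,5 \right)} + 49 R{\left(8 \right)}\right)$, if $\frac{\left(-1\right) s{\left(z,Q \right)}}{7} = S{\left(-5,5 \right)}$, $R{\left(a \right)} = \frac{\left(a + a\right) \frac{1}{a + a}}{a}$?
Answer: $\frac{1819973}{40} \approx 45499.0$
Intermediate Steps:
$R{\left(a \right)} = \frac{1}{a}$ ($R{\left(a \right)} = \frac{2 a \frac{1}{2 a}}{a} = 1 \frac{1}{a} = \frac{1}{a}$)
$s{\left(z,Q \right)} = - \frac{14}{5}$ ($s{\left(z,Q \right)} = - 7 \left(- \frac{2}{-5}\right) = - 7 \left(\left(-2\right) \left(- \frac{1}{5}\right)\right) = \left(-7\right) \frac{2}{5} = - \frac{14}{5}$)
$45496 + \left(s{\left(-10,5 \right)} + 49 R{\left(8 \right)}\right) = 45496 - \left(\frac{14}{5} - \frac{49}{8}\right) = 45496 + \left(- \frac{14}{5} + 49 \cdot \frac{1}{8}\right) = 45496 + \left(- \frac{14}{5} + \frac{49}{8}\right) = 45496 + \frac{133}{40} = \frac{1819973}{40}$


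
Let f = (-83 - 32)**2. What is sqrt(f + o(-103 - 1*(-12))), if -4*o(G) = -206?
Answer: sqrt(53106)/2 ≈ 115.22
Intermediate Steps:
f = 13225 (f = (-115)**2 = 13225)
o(G) = 103/2 (o(G) = -1/4*(-206) = 103/2)
sqrt(f + o(-103 - 1*(-12))) = sqrt(13225 + 103/2) = sqrt(26553/2) = sqrt(53106)/2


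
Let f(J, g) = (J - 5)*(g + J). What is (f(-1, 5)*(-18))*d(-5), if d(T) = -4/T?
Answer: 1728/5 ≈ 345.60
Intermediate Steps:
f(J, g) = (-5 + J)*(J + g)
(f(-1, 5)*(-18))*d(-5) = (((-1)**2 - 5*(-1) - 5*5 - 1*5)*(-18))*(-4/(-5)) = ((1 + 5 - 25 - 5)*(-18))*(-4*(-1/5)) = -24*(-18)*(4/5) = 432*(4/5) = 1728/5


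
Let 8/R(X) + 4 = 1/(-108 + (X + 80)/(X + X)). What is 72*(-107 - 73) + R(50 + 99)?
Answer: -830332460/64059 ≈ -12962.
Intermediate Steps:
R(X) = 8/(-4 + 1/(-108 + (80 + X)/(2*X))) (R(X) = 8/(-4 + 1/(-108 + (X + 80)/(X + X))) = 8/(-4 + 1/(-108 + (80 + X)/((2*X)))) = 8/(-4 + 1/(-108 + (80 + X)*(1/(2*X)))) = 8/(-4 + 1/(-108 + (80 + X)/(2*X))))
72*(-107 - 73) + R(50 + 99) = 72*(-107 - 73) + 20*(16 - 43*(50 + 99))/(-160 + 431*(50 + 99)) = 72*(-180) + 20*(16 - 43*149)/(-160 + 431*149) = -12960 + 20*(16 - 6407)/(-160 + 64219) = -12960 + 20*(-6391)/64059 = -12960 + 20*(1/64059)*(-6391) = -12960 - 127820/64059 = -830332460/64059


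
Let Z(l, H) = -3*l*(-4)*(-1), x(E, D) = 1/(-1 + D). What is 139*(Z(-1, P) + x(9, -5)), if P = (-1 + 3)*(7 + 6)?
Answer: 9869/6 ≈ 1644.8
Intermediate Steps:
P = 26 (P = 2*13 = 26)
Z(l, H) = -12*l (Z(l, H) = -(-12)*l*(-1) = (12*l)*(-1) = -12*l)
139*(Z(-1, P) + x(9, -5)) = 139*(-12*(-1) + 1/(-1 - 5)) = 139*(12 + 1/(-6)) = 139*(12 - 1/6) = 139*(71/6) = 9869/6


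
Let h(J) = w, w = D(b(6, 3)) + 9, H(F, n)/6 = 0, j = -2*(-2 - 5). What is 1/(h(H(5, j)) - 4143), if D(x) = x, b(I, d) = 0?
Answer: -1/4134 ≈ -0.00024190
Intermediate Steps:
j = 14 (j = -2*(-7) = 14)
H(F, n) = 0 (H(F, n) = 6*0 = 0)
w = 9 (w = 0 + 9 = 9)
h(J) = 9
1/(h(H(5, j)) - 4143) = 1/(9 - 4143) = 1/(-4134) = -1/4134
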